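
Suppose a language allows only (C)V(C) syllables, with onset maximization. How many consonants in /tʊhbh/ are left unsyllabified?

2

The consonants /b/, /h/ cannot be parsed into a legal (C)V(C) syllable (at most one coda consonant is licensed; onsets are limited to one consonant).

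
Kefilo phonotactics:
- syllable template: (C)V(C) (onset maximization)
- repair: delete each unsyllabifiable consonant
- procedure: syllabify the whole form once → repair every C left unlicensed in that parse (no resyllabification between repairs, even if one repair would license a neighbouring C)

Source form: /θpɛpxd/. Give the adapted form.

Syllabifying with onset maximization leaves /θ/, /x/, /d/ stranded (at most one coda consonant is licensed; onsets are limited to one consonant).
Deleting the stranded consonants removes /θ/, /x/, /d/.

pɛp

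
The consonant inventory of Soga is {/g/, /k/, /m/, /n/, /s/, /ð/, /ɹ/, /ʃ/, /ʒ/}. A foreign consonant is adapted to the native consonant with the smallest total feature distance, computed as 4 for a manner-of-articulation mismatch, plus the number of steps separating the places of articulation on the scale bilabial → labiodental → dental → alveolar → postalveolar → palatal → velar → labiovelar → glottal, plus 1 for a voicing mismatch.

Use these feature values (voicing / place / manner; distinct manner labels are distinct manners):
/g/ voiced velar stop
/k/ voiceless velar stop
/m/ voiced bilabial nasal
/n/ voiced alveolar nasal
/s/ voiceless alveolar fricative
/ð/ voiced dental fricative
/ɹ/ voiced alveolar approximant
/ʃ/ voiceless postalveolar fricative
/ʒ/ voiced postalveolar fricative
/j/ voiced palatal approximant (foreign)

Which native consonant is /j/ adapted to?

/ɹ/ is closest: same manner (approximant), place distance 2 (palatal→alveolar), same voicing; total 2. Next closest is /g/ at distance 5.

ɹ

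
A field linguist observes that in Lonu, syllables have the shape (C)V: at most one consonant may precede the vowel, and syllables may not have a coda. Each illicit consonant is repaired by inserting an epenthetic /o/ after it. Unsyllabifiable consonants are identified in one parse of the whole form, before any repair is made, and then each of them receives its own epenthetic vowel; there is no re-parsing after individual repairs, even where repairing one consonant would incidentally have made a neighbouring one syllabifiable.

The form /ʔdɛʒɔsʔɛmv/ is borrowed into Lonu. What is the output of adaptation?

ʔodɛʒɔsoʔɛmovo

Syllabifying with onset maximization leaves /ʔ/, /s/, /m/, /v/ stranded (no codas are permitted; onsets are limited to one consonant).
Epenthesis after each stranded consonant: /ʔ/ → /ʔo/, /s/ → /so/, /m/ → /mo/, /v/ → /vo/.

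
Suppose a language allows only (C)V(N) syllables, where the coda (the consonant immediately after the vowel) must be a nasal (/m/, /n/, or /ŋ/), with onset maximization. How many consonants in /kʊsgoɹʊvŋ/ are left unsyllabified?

3

The consonants /s/, /v/, /ŋ/ cannot be parsed into a legal (C)V(N) syllable (only a nasal (/m/, /n/, or /ŋ/) is licensed in coda position; onsets are limited to one consonant).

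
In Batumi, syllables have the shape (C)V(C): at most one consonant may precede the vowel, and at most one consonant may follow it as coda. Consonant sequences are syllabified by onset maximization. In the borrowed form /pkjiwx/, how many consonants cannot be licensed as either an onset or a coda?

The consonants /p/, /k/, /x/ cannot be parsed into a legal (C)V(C) syllable (at most one coda consonant is licensed; onsets are limited to one consonant).

3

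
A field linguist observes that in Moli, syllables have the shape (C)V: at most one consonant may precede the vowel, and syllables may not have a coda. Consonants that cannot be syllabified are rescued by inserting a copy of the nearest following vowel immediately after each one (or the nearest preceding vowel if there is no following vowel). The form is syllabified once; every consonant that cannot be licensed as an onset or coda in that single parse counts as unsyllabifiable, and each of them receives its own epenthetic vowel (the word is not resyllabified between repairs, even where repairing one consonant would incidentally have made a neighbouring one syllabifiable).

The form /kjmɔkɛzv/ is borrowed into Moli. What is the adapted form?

Under (C)V, the unsyllabifiable consonants are /k/, /j/, /z/, /v/ (no codas are permitted; onsets are limited to one consonant).
Inserting the epenthetic vowel yields /k/ → /kɔ/, /j/ → /jɔ/, /z/ → /zɛ/, /v/ → /vɛ/.

kɔjɔmɔkɛzɛvɛ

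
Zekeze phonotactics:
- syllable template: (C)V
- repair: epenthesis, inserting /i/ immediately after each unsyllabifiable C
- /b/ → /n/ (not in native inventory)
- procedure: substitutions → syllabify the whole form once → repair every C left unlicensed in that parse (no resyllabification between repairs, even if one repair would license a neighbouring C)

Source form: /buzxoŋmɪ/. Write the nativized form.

nuzixoŋimɪ

Substitution: /b/ → /n/, giving /nuzxoŋmɪ/.
The consonants /z/, /ŋ/ cannot be parsed into a legal (C)V syllable (no codas are permitted; onsets are limited to one consonant).
Each unlicensed consonant becomes the onset of a new syllable: /z/ → /zi/, /ŋ/ → /ŋi/.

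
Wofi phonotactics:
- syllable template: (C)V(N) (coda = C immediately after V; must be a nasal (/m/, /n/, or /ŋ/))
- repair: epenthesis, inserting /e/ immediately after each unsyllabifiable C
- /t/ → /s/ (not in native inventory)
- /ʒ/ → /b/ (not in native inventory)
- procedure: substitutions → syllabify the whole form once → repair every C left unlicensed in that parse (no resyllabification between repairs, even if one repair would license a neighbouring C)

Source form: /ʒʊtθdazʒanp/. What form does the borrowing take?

bʊseθedazebanpe

Substitution: /ʒ/ → /b/, /t/ → /s/, giving /bʊsθdazbanp/.
The consonants /s/, /θ/, /z/, /p/ cannot be parsed into a legal (C)V(N) syllable (only a nasal (/m/, /n/, or /ŋ/) is licensed in coda position; onsets are limited to one consonant).
Epenthesis after each stranded consonant: /s/ → /se/, /θ/ → /θe/, /z/ → /ze/, /p/ → /pe/.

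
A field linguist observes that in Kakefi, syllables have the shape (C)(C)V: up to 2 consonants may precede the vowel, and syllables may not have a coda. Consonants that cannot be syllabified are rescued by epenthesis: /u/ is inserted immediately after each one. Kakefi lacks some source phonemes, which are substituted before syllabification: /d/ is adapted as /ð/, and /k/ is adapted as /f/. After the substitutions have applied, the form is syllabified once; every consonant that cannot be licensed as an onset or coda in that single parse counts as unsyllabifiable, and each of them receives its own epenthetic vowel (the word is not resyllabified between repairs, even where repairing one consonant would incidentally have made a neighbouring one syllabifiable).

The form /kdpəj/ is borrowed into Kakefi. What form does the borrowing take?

fuðpəju

Substitution: /k/ → /f/, /d/ → /ð/, giving /fðpəj/.
The consonants /f/, /j/ cannot be parsed into a legal (C)(C)V syllable (no codas are permitted; onsets may contain at most 2 consonants).
Epenthesis after each stranded consonant: /f/ → /fu/, /j/ → /ju/.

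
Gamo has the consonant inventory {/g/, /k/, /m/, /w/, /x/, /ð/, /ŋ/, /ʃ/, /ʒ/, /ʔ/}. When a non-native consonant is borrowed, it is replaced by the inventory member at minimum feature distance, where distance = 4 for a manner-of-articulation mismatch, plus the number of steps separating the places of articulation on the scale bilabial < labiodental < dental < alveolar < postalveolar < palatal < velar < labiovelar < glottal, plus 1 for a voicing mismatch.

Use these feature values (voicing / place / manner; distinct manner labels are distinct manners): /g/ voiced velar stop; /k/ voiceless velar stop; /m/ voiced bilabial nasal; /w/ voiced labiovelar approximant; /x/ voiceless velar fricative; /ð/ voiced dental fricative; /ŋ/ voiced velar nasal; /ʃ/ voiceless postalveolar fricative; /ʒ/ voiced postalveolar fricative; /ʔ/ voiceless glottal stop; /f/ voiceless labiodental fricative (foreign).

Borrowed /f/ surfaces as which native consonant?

/ð/ is closest: same manner (fricative), place distance 1 (labiodental→dental), voicing differs (+1); total 2. Next closest is /ʃ/ at distance 3.

ð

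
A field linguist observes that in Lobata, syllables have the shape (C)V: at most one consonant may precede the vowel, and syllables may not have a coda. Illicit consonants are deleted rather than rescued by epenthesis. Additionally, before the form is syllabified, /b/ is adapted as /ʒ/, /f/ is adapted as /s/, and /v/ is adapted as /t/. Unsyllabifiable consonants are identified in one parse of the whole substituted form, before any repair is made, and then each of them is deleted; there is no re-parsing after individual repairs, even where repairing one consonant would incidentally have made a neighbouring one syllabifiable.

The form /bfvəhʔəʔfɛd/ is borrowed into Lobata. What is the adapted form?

Substitution: /b/ → /ʒ/, /f/ → /s/, /v/ → /t/, giving /ʒstəhʔəʔsɛd/.
The consonants /ʒ/, /s/, /h/, /ʔ/, /d/ cannot be parsed into a legal (C)V syllable (no codas are permitted; onsets are limited to one consonant).
Each unlicensed consonant is deleted: /ʒ/, /s/, /h/, /ʔ/, /d/.

təʔəsɛ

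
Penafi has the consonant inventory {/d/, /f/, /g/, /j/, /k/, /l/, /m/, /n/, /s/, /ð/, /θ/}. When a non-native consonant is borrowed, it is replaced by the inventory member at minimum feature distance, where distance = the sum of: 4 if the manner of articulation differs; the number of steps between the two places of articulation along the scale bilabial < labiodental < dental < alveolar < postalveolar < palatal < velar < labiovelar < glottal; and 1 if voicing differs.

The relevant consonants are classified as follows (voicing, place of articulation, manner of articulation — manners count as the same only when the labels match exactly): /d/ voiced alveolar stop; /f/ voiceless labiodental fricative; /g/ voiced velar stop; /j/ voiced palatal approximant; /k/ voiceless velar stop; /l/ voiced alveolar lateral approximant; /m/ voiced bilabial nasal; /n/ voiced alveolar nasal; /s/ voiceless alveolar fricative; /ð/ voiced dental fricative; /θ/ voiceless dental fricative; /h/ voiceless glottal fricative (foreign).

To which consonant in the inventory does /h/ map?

/s/ is closest: same manner (fricative), place distance 5 (glottal→alveolar), same voicing; total 5. Next closest is /k/ at distance 6.

s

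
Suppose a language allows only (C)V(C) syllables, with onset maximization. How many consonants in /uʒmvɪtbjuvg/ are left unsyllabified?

The consonants /m/, /b/, /g/ cannot be parsed into a legal (C)V(C) syllable (at most one coda consonant is licensed; onsets are limited to one consonant).

3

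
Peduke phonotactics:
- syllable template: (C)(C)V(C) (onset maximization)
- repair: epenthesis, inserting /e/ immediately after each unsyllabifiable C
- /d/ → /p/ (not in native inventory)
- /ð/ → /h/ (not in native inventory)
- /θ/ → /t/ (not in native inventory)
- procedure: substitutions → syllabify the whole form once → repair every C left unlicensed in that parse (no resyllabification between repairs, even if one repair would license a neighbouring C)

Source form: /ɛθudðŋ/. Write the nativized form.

Substitution: /θ/ → /t/, /d/ → /p/, /ð/ → /h/, giving /ɛtuphŋ/.
The consonants /h/, /ŋ/ cannot be parsed into a legal (C)(C)V(C) syllable (at most one coda consonant is licensed; onsets may contain at most 2 consonants).
Each unlicensed consonant becomes the onset of a new syllable: /h/ → /he/, /ŋ/ → /ŋe/.

ɛtupheŋe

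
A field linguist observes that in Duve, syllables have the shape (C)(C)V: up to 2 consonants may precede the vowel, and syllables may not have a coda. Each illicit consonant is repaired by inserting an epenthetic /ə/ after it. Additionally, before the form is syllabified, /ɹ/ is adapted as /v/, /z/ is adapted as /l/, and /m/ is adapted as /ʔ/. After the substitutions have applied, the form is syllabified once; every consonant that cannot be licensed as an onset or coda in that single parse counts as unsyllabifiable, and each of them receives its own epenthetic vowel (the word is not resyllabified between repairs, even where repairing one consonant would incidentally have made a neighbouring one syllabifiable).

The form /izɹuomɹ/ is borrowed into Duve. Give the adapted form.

ilvuoʔəvə

Substitution: /z/ → /l/, /ɹ/ → /v/, /m/ → /ʔ/, giving /ilvuoʔv/.
Syllabifying with onset maximization leaves /ʔ/, /v/ stranded (no codas are permitted; onsets may contain at most 2 consonants).
Epenthesis after each stranded consonant: /ʔ/ → /ʔə/, /v/ → /və/.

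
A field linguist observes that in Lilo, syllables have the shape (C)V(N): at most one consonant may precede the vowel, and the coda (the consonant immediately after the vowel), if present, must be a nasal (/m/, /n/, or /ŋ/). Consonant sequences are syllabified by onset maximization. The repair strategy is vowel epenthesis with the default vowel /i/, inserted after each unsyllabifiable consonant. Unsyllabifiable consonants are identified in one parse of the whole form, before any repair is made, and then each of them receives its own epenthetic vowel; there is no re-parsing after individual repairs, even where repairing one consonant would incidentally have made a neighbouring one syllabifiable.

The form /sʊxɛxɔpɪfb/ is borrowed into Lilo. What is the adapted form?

sʊxɛxɔpɪfibi

Syllabifying with onset maximization leaves /f/, /b/ stranded (only a nasal (/m/, /n/, or /ŋ/) is licensed in coda position; onsets are limited to one consonant).
Each unlicensed consonant becomes the onset of a new syllable: /f/ → /fi/, /b/ → /bi/.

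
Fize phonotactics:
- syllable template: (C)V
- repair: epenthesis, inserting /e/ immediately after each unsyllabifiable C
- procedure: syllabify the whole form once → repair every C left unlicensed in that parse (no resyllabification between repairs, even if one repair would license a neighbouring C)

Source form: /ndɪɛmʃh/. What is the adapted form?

nedɪɛmeʃehe

Syllabifying with onset maximization leaves /n/, /m/, /ʃ/, /h/ stranded (no codas are permitted; onsets are limited to one consonant).
Epenthesis after each stranded consonant: /n/ → /ne/, /m/ → /me/, /ʃ/ → /ʃe/, /h/ → /he/.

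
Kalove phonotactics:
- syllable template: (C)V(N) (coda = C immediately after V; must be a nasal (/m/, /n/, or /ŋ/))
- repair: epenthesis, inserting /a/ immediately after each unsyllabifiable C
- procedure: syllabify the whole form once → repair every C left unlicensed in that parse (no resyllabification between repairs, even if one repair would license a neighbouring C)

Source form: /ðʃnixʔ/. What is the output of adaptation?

ðaʃanixaʔa

The consonants /ð/, /ʃ/, /x/, /ʔ/ cannot be parsed into a legal (C)V(N) syllable (only a nasal (/m/, /n/, or /ŋ/) is licensed in coda position; onsets are limited to one consonant).
Epenthesis after each stranded consonant: /ð/ → /ða/, /ʃ/ → /ʃa/, /x/ → /xa/, /ʔ/ → /ʔa/.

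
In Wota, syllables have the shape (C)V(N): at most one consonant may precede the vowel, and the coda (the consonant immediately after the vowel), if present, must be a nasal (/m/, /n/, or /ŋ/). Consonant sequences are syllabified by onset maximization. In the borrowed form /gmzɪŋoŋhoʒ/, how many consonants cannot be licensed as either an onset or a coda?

3

Syllabifying with onset maximization leaves /g/, /m/, /ʒ/ stranded (only a nasal (/m/, /n/, or /ŋ/) is licensed in coda position; onsets are limited to one consonant).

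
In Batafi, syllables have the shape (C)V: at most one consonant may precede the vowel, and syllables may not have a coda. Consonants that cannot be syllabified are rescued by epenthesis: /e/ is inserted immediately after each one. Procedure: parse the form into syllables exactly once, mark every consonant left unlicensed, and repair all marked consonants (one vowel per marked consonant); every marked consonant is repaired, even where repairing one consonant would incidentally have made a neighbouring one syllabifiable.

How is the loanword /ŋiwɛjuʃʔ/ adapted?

Syllabifying with onset maximization leaves /ʃ/, /ʔ/ stranded (no codas are permitted; onsets are limited to one consonant).
Epenthesis after each stranded consonant: /ʃ/ → /ʃe/, /ʔ/ → /ʔe/.

ŋiwɛjuʃeʔe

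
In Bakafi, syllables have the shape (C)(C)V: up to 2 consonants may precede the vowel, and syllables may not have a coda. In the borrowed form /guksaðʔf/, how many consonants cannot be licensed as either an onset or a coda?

The consonants /ð/, /ʔ/, /f/ cannot be parsed into a legal (C)(C)V syllable (no codas are permitted; onsets may contain at most 2 consonants).

3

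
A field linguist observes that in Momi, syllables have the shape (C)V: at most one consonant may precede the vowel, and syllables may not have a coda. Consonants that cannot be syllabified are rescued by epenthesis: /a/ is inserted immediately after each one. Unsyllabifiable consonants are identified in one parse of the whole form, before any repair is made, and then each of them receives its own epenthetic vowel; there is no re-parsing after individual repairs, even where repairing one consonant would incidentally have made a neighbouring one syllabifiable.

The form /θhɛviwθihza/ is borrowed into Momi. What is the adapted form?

θahɛviwaθihaza

Under (C)V, the unsyllabifiable consonants are /θ/, /w/, /h/ (no codas are permitted; onsets are limited to one consonant).
Each unlicensed consonant becomes the onset of a new syllable: /θ/ → /θa/, /w/ → /wa/, /h/ → /ha/.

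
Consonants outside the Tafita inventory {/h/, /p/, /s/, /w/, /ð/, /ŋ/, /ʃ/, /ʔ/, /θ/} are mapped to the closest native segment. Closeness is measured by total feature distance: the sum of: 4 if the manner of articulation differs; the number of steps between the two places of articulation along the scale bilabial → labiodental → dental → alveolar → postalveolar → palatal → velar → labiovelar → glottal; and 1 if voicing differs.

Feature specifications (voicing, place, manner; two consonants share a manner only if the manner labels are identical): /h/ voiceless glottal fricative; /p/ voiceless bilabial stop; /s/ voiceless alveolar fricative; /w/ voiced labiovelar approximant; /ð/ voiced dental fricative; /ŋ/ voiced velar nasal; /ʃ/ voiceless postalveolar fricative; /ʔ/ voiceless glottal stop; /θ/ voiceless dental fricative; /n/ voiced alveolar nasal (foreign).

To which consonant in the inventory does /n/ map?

ŋ

/ŋ/ is closest: same manner (nasal), place distance 3 (alveolar→velar), same voicing; total 3. Next closest is /s/ at distance 5.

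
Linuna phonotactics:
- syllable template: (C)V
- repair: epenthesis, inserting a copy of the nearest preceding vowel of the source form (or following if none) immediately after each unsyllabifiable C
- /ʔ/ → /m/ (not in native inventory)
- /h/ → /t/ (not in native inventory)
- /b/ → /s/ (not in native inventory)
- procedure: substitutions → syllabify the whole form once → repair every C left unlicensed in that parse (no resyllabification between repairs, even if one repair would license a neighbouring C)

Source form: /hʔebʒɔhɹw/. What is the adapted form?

Substitution: /h/ → /t/, /ʔ/ → /m/, /b/ → /s/, giving /tmesʒɔtɹw/.
Syllabifying with onset maximization leaves /t/, /s/, /t/, /ɹ/, /w/ stranded (no codas are permitted; onsets are limited to one consonant).
Inserting the epenthetic vowel yields /t/ → /te/, /s/ → /se/, /t/ → /tɔ/, /ɹ/ → /ɹɔ/, /w/ → /wɔ/.

temeseʒɔtɔɹɔwɔ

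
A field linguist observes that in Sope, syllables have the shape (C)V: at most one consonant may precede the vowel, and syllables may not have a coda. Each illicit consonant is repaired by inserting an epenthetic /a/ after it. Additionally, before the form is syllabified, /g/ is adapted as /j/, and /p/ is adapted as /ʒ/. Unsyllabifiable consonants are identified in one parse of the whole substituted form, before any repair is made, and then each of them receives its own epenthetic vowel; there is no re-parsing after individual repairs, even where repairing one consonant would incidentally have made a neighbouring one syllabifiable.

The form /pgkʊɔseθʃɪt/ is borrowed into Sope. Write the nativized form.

Substitution: /p/ → /ʒ/, /g/ → /j/, giving /ʒjkʊɔseθʃɪt/.
The consonants /ʒ/, /j/, /θ/, /t/ cannot be parsed into a legal (C)V syllable (no codas are permitted; onsets are limited to one consonant).
Inserting the epenthetic vowel yields /ʒ/ → /ʒa/, /j/ → /ja/, /θ/ → /θa/, /t/ → /ta/.

ʒajakʊɔseθaʃɪta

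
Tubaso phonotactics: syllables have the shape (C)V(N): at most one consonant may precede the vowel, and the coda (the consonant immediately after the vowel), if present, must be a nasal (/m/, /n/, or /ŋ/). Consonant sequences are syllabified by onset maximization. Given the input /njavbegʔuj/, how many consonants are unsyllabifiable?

4

The consonants /n/, /v/, /g/, /j/ cannot be parsed into a legal (C)V(N) syllable (only a nasal (/m/, /n/, or /ŋ/) is licensed in coda position; onsets are limited to one consonant).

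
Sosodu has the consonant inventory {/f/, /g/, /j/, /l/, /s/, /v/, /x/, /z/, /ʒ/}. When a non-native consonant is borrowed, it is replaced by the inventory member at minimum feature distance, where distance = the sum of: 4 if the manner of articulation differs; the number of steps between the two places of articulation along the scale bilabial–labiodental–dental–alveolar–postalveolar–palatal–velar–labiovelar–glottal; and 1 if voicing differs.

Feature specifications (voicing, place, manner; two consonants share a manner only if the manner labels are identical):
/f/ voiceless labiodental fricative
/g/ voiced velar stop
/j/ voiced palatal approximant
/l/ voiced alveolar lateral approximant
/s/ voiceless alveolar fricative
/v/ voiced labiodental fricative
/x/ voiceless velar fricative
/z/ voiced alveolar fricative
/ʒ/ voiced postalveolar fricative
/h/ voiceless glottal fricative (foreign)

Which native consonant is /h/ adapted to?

x

/x/ is closest: same manner (fricative), place distance 2 (glottal→velar), same voicing; total 2. Next closest is /s/ at distance 5.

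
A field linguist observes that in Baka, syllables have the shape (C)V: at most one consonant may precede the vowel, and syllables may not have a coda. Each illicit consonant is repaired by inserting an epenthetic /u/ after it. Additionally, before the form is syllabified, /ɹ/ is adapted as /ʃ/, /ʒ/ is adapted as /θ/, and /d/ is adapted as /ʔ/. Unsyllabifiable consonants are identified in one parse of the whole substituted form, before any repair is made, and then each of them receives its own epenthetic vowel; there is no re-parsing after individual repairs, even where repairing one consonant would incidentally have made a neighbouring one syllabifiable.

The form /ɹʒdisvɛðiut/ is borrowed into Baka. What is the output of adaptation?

ʃuθuʔisuvɛðiutu

Substitution: /ɹ/ → /ʃ/, /ʒ/ → /θ/, /d/ → /ʔ/, giving /ʃθʔisvɛðiut/.
Syllabifying with onset maximization leaves /ʃ/, /θ/, /s/, /t/ stranded (no codas are permitted; onsets are limited to one consonant).
Epenthesis after each stranded consonant: /ʃ/ → /ʃu/, /θ/ → /θu/, /s/ → /su/, /t/ → /tu/.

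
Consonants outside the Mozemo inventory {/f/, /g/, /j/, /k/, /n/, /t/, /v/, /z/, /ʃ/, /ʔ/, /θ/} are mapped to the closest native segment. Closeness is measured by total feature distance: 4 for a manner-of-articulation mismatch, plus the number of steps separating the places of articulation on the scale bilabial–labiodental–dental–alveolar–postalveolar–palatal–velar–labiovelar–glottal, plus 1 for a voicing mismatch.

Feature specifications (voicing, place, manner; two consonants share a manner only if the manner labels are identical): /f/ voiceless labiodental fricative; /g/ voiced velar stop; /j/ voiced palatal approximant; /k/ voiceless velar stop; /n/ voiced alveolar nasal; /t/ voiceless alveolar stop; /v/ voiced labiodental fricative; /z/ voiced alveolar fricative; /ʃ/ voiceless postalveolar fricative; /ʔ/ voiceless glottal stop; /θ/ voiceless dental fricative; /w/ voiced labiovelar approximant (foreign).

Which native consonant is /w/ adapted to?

/j/ is closest: same manner (approximant), place distance 2 (labiovelar→palatal), same voicing; total 2. Next closest is /g/ at distance 5.

j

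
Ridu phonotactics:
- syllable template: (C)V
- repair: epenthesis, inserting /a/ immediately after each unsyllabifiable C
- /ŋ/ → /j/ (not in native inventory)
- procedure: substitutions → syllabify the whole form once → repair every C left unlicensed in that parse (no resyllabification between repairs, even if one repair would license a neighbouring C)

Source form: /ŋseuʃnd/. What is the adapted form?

Substitution: /ŋ/ → /j/, giving /jseuʃnd/.
The consonants /j/, /ʃ/, /n/, /d/ cannot be parsed into a legal (C)V syllable (no codas are permitted; onsets are limited to one consonant).
Inserting the epenthetic vowel yields /j/ → /ja/, /ʃ/ → /ʃa/, /n/ → /na/, /d/ → /da/.

jaseuʃanada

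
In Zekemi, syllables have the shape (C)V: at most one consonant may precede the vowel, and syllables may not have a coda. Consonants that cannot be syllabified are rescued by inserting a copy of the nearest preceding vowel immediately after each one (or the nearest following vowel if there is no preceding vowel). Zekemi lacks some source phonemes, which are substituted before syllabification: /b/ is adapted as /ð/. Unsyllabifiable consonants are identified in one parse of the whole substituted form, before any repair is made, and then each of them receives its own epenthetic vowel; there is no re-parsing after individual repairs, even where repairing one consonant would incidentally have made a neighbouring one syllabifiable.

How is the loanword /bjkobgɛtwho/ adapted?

ðojokoðogɛtɛwɛho

Substitution: /b/ → /ð/, giving /ðjkoðgɛtwho/.
Under (C)V, the unsyllabifiable consonants are /ð/, /j/, /ð/, /t/, /w/ (no codas are permitted; onsets are limited to one consonant).
Each unlicensed consonant becomes the onset of a new syllable: /ð/ → /ðo/, /j/ → /jo/, /ð/ → /ðo/, /t/ → /tɛ/, /w/ → /wɛ/.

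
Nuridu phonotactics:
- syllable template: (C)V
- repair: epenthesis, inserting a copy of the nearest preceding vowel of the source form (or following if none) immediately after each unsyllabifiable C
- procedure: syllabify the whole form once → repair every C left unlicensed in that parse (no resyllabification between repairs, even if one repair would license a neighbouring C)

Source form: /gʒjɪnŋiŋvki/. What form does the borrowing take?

Syllabifying with onset maximization leaves /g/, /ʒ/, /n/, /ŋ/, /v/ stranded (no codas are permitted; onsets are limited to one consonant).
Epenthesis after each stranded consonant: /g/ → /gɪ/, /ʒ/ → /ʒɪ/, /n/ → /nɪ/, /ŋ/ → /ŋi/, /v/ → /vi/.

gɪʒɪjɪnɪŋiŋiviki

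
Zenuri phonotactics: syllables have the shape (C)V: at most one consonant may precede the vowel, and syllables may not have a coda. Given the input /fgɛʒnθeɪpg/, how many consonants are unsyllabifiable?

The consonants /f/, /ʒ/, /n/, /p/, /g/ cannot be parsed into a legal (C)V syllable (no codas are permitted; onsets are limited to one consonant).

5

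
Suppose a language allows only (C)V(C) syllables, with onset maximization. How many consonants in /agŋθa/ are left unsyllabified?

Under (C)V(C), the unsyllabifiable consonants are /ŋ/ (at most one coda consonant is licensed; onsets are limited to one consonant).

1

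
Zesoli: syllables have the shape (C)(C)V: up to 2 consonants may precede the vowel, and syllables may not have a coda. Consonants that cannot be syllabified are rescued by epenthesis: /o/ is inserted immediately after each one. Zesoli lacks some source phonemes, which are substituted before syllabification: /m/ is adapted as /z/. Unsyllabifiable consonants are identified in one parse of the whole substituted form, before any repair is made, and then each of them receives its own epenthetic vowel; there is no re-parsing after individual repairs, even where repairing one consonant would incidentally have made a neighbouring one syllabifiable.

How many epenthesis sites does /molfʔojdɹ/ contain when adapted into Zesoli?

After substitution the input is /zolfʔojdɹ/.
The unsyllabifiable consonants are /l/, /j/, /d/, /ɹ/; each receives one epenthetic vowel.

4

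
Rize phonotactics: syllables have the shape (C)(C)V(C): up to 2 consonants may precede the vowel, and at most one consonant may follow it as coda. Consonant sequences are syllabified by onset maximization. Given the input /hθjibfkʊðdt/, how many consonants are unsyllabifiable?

3

Syllabifying with onset maximization leaves /h/, /d/, /t/ stranded (at most one coda consonant is licensed; onsets may contain at most 2 consonants).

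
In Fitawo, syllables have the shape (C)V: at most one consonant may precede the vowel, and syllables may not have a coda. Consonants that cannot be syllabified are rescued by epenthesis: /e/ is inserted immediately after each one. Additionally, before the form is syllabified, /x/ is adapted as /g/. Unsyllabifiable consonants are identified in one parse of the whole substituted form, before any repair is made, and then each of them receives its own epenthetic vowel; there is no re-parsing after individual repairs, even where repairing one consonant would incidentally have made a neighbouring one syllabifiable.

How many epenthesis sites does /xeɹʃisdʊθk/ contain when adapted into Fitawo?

4

After substitution the input is /geɹʃisdʊθk/.
The unsyllabifiable consonants are /ɹ/, /s/, /θ/, /k/; each receives one epenthetic vowel.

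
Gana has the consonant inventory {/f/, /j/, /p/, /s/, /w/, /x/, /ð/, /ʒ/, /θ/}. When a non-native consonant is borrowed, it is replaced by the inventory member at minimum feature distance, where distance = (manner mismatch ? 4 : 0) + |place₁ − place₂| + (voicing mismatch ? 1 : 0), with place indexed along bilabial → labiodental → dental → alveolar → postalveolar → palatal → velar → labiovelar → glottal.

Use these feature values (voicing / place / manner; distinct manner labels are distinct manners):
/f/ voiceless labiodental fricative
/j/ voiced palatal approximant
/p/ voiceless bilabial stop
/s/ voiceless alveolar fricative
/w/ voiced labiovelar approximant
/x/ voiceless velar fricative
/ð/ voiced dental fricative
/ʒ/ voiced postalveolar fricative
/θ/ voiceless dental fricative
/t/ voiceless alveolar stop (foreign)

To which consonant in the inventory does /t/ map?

/p/ is closest: same manner (stop), place distance 3 (alveolar→bilabial), same voicing; total 3. Next closest is /s/ at distance 4.

p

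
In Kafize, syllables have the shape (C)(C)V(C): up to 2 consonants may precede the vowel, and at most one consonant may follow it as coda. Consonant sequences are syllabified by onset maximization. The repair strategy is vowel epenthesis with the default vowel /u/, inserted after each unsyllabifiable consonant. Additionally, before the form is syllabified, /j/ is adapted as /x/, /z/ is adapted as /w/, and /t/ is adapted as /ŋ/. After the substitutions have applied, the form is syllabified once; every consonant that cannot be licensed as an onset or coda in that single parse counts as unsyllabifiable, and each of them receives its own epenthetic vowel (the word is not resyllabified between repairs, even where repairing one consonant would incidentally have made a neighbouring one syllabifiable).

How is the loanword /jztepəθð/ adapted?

Substitution: /j/ → /x/, /z/ → /w/, /t/ → /ŋ/, giving /xwŋepəθð/.
The consonants /x/, /ð/ cannot be parsed into a legal (C)(C)V(C) syllable (at most one coda consonant is licensed; onsets may contain at most 2 consonants).
Epenthesis after each stranded consonant: /x/ → /xu/, /ð/ → /ðu/.

xuwŋepəθðu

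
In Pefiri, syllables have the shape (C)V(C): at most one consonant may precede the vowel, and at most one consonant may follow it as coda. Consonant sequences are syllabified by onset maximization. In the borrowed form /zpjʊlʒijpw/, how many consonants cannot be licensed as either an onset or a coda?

Under (C)V(C), the unsyllabifiable consonants are /z/, /p/, /p/, /w/ (at most one coda consonant is licensed; onsets are limited to one consonant).

4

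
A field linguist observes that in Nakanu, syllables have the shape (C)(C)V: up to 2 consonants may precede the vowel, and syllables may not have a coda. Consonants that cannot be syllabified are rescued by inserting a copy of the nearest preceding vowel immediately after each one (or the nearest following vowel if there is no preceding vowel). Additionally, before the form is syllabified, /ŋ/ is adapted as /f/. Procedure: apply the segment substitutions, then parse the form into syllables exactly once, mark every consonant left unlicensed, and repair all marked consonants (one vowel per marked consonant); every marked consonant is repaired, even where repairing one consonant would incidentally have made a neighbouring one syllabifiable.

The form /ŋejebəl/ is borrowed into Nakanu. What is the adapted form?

Substitution: /ŋ/ → /f/, giving /fejebəl/.
The consonants /l/ cannot be parsed into a legal (C)(C)V syllable (no codas are permitted; onsets may contain at most 2 consonants).
Inserting the epenthetic vowel yields /l/ → /lə/.

fejebələ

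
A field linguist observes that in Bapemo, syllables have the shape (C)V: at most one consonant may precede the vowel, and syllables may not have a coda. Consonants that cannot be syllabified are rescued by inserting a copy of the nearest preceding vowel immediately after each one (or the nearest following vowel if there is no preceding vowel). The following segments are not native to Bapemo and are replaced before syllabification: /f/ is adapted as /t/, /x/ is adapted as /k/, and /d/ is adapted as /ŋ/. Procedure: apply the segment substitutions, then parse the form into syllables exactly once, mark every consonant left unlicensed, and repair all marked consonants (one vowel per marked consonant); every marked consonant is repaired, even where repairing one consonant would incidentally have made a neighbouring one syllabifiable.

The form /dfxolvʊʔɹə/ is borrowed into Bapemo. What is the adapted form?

Substitution: /d/ → /ŋ/, /f/ → /t/, /x/ → /k/, giving /ŋtkolvʊʔɹə/.
Under (C)V, the unsyllabifiable consonants are /ŋ/, /t/, /l/, /ʔ/ (no codas are permitted; onsets are limited to one consonant).
Inserting the epenthetic vowel yields /ŋ/ → /ŋo/, /t/ → /to/, /l/ → /lo/, /ʔ/ → /ʔʊ/.

ŋotokolovʊʔʊɹə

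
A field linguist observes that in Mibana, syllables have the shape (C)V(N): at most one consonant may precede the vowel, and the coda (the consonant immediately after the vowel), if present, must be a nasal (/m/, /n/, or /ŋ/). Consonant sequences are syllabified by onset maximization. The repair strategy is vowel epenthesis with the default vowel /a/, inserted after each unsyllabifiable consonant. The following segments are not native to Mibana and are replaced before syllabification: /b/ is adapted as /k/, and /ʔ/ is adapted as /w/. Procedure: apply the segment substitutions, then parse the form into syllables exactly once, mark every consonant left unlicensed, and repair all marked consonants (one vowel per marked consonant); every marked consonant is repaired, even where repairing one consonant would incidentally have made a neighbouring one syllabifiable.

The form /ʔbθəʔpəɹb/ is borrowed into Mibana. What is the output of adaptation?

Substitution: /ʔ/ → /w/, /b/ → /k/, giving /wkθəwpəɹk/.
Under (C)V(N), the unsyllabifiable consonants are /w/, /k/, /w/, /ɹ/, /k/ (only a nasal (/m/, /n/, or /ŋ/) is licensed in coda position; onsets are limited to one consonant).
Inserting the epenthetic vowel yields /w/ → /wa/, /k/ → /ka/, /w/ → /wa/, /ɹ/ → /ɹa/, /k/ → /ka/.

wakaθəwapəɹaka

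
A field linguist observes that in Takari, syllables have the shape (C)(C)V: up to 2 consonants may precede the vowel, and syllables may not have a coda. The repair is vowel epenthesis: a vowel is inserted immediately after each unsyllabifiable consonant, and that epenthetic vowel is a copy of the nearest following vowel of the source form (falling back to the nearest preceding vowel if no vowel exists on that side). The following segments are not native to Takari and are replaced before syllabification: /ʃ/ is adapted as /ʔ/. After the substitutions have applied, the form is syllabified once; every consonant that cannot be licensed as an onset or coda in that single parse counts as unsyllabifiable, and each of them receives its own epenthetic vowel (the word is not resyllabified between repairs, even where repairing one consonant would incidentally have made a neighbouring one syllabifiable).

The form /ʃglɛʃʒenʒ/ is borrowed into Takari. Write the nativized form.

ʔɛglɛʔʒeneʒe

Substitution: /ʃ/ → /ʔ/, giving /ʔglɛʔʒenʒ/.
Syllabifying with onset maximization leaves /ʔ/, /n/, /ʒ/ stranded (no codas are permitted; onsets may contain at most 2 consonants).
Inserting the epenthetic vowel yields /ʔ/ → /ʔɛ/, /n/ → /ne/, /ʒ/ → /ʒe/.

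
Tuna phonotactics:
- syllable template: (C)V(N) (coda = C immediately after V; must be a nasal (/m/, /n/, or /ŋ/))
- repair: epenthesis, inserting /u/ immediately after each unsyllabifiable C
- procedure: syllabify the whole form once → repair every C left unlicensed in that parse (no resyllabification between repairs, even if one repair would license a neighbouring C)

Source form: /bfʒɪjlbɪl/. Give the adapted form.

The consonants /b/, /f/, /j/, /l/, /l/ cannot be parsed into a legal (C)V(N) syllable (only a nasal (/m/, /n/, or /ŋ/) is licensed in coda position; onsets are limited to one consonant).
Inserting the epenthetic vowel yields /b/ → /bu/, /f/ → /fu/, /j/ → /ju/, /l/ → /lu/, /l/ → /lu/.

bufuʒɪjulubɪlu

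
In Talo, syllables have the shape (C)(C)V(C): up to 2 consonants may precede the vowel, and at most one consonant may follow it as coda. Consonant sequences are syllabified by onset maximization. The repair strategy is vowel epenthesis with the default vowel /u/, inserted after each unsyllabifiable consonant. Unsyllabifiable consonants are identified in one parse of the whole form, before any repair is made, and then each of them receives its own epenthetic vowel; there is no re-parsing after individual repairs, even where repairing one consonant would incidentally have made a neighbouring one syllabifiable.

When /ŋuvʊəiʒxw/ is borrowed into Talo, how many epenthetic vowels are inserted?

2

The unsyllabifiable consonants are /x/, /w/; each receives one epenthetic vowel.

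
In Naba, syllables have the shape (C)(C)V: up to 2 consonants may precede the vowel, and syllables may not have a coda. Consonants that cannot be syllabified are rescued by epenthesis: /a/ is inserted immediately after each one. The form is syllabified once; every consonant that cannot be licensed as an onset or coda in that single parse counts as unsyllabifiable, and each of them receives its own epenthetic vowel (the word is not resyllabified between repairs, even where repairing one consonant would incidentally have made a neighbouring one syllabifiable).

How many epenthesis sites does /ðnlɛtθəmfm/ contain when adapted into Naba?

4

The unsyllabifiable consonants are /ð/, /m/, /f/, /m/; each receives one epenthetic vowel.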